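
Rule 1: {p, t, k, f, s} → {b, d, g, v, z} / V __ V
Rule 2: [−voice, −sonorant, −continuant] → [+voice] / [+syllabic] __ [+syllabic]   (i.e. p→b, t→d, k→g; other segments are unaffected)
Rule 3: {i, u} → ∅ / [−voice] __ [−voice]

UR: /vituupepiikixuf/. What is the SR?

Rule 1 (intervocalic voicing): /t/ is a voiceless obstruent between vowels /i/ and /u/, so it voices to [d]. /p/ is a voiceless obstruent between vowels /u/ and /e/, so it voices to [b]. /p/ is a voiceless obstruent between vowels /e/ and /i/, so it voices to [b]. /k/ is a voiceless obstruent between vowels /i/ and /i/, so it voices to [g]. /vituupepiikixuf/ → viduubebiigixuf.
Rule 2 (intervocalic voicing): no segment meets the environment; /viduubebiigixuf/ is unchanged.
Rule 3 (high vowel syncope): /u/ is a high vowel flanked by voiceless consonants /x/ and /f/, so it deletes. /viduubebiigixuf/ → viduubebiigixf.

viduubebiigixf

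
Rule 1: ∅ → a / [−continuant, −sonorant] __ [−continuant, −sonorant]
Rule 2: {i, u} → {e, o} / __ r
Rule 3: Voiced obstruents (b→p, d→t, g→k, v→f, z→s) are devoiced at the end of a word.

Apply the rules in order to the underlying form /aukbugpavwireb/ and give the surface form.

Rule 1 (stop-cluster a-epenthesis): /k/ and /b/ form a stop–stop cluster, so [a] is inserted between them. /g/ and /p/ form a stop–stop cluster, so [a] is inserted between them. /aukbugpavwireb/ → aukabugapavwireb.
Rule 2 (pre-rhotic lowering): /i/ is a high vowel immediately before /r/, so it lowers to [e]. /aukabugapavwireb/ → aukabugapavwereb.
Rule 3 (final devoicing): /b/ is a voiced obstruent in word-final position, so it devoices to [p]. /aukabugapavwereb/ → aukabugapavwerep.

aukabugapavwerep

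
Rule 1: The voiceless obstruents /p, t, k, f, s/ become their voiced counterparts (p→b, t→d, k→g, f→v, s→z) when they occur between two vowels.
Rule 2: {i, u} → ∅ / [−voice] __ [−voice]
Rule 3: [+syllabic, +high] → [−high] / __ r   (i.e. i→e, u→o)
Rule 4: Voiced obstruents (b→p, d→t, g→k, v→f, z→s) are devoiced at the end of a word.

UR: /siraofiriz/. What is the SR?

seraoveris

Rule 1 (intervocalic voicing): /f/ is a voiceless obstruent between vowels /o/ and /i/, so it voices to [v]. /siraofiriz/ → siraoviriz.
Rule 2 (high vowel syncope): no segment meets the environment; /siraoviriz/ is unchanged.
Rule 3 (pre-rhotic lowering): /i/ is a high vowel immediately before /r/, so it lowers to [e]. /i/ is a high vowel immediately before /r/, so it lowers to [e]. /siraoviriz/ → seraoveriz.
Rule 4 (final devoicing): /z/ is a voiced obstruent in word-final position, so it devoices to [s]. /seraoveriz/ → seraoveris.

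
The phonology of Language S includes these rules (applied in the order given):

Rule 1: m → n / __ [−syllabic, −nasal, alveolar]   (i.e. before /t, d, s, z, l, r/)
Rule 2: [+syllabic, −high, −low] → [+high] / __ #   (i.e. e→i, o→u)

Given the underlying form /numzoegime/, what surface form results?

nunzoegimi

Rule 1 (nasal place assimilation): /m/ precedes the alveolar consonant /z/, so it assimilates in place to [n]. /numzoegime/ → nunzoegime.
Rule 2 (final vowel raising): /e/ is a mid vowel in word-final position, so it raises to [i]. /nunzoegime/ → nunzoegimi.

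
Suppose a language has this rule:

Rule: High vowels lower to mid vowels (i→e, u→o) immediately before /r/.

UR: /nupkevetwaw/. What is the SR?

nupkevetwaw

No segment of /nupkevetwaw/ meets the structural description of the rule, so the form surfaces unchanged.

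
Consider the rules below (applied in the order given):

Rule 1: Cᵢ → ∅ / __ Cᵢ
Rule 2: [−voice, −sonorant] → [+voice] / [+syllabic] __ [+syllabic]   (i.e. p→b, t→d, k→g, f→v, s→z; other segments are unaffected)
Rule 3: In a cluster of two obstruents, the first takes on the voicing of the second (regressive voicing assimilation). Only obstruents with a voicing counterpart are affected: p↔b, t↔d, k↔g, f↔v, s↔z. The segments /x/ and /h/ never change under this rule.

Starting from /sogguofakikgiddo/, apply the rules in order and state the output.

soguovagiggido

Rule 1 (degemination): /gg/ is a geminate; the first /g/ deletes. /dd/ is a geminate; the first /d/ deletes. /sogguofakikgiddo/ → soguofakikgido.
Rule 2 (intervocalic voicing): /f/ is a voiceless obstruent between vowels /o/ and /a/, so it voices to [v]. /k/ is a voiceless obstruent between vowels /a/ and /i/, so it voices to [g]. /soguofakikgido/ → soguovagikgido.
Rule 3 (regressive voicing assimilation): /k/ precedes the voiced obstruent /g/, so it voices to [g] by assimilation. /soguovagikgido/ → soguovagiggido.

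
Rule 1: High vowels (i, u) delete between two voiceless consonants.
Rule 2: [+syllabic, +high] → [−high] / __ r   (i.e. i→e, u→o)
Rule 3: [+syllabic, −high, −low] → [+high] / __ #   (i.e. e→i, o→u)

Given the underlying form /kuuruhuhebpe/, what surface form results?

kuoruhhebpi

Rule 1 (high vowel syncope): /u/ is a high vowel flanked by voiceless consonants /h/ and /h/, so it deletes. /kuuruhuhebpe/ → kuuruhhebpe.
Rule 2 (pre-rhotic lowering): /u/ is a high vowel immediately before /r/, so it lowers to [o]. /kuuruhhebpe/ → kuoruhhebpe.
Rule 3 (final vowel raising): /e/ is a mid vowel in word-final position, so it raises to [i]. /kuoruhhebpe/ → kuoruhhebpi.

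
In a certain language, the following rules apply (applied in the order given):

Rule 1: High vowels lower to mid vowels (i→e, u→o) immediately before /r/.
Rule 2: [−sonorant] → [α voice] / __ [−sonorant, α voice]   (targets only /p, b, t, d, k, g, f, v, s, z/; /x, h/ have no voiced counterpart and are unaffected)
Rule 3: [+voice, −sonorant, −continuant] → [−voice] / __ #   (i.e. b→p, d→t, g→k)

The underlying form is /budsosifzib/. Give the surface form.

butsosivzip

Rule 1 (pre-rhotic lowering): no segment meets the environment; /budsosifzib/ is unchanged.
Rule 2 (regressive voicing assimilation): /d/ precedes the voiceless obstruent /s/, so it devoices to [t] by assimilation. /f/ precedes the voiced obstruent /z/, so it voices to [v] by assimilation. /budsosifzib/ → butsosivzib.
Rule 3 (final devoicing): /b/ is a voiced stop in word-final position, so it devoices to [p]. /butsosivzib/ → butsosivzip.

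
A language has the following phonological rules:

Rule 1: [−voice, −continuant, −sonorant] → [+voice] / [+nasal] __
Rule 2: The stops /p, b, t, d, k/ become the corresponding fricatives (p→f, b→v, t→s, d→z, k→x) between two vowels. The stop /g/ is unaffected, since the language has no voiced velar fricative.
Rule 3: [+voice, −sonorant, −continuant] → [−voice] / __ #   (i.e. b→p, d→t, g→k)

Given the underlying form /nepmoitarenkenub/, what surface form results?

Rule 1 (post-nasal voicing): /k/ is a voiceless stop immediately after the nasal /n/, so it voices to [g]. /nepmoitarenkenub/ → nepmoitarengenub.
Rule 2 (intervocalic spirantization): /t/ is a stop between vowels /i/ and /a/, so it spirantizes to the fricative [s]. /nepmoitarengenub/ → nepmoisarengenub.
Rule 3 (final devoicing): /b/ is a voiced stop in word-final position, so it devoices to [p]. /nepmoisarengenub/ → nepmoisarengenup.

nepmoisarengenup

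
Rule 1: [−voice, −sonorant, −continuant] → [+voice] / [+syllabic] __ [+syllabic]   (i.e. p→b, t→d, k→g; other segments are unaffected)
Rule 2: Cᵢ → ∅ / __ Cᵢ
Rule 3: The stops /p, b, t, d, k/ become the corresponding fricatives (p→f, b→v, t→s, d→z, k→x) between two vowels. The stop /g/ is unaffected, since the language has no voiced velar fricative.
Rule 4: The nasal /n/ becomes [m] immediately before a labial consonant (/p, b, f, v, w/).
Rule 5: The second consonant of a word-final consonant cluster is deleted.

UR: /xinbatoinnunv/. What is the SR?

ximbazoinum

Rule 1 (intervocalic voicing): /t/ is a voiceless stop between vowels /a/ and /o/, so it voices to [d]. /xinbatoinnunv/ → xinbadoinnunv.
Rule 2 (degemination): /nn/ is a geminate; the first /n/ deletes. /xinbadoinnunv/ → xinbadoinunv.
Rule 3 (intervocalic spirantization): /d/ is a stop between vowels /a/ and /o/, so it spirantizes to the fricative [z]. /xinbadoinunv/ → xinbazoinunv.
Rule 4 (nasal place assimilation): /n/ precedes the labial consonant /b/, so it assimilates in place to [m]. /n/ precedes the labial consonant /v/, so it assimilates in place to [m]. /xinbazoinunv/ → ximbazoinumv.
Rule 5 (final cluster simplification): /v/ is the second consonant of a word-final cluster /mv/, so it deletes. /ximbazoinumv/ → ximbazoinum.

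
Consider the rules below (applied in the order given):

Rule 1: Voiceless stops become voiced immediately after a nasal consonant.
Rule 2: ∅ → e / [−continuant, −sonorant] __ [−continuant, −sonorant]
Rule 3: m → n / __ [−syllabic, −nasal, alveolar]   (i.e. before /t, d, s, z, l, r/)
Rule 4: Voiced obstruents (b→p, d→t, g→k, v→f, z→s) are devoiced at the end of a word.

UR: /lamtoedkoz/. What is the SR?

landoedekos

Rule 1 (post-nasal voicing): /t/ is a voiceless stop immediately after the nasal /m/, so it voices to [d]. /lamtoedkoz/ → lamdoedkoz.
Rule 2 (stop-cluster e-epenthesis): /d/ and /k/ form a stop–stop cluster, so [e] is inserted between them. /lamdoedkoz/ → lamdoedekoz.
Rule 3 (nasal place assimilation): /m/ precedes the alveolar consonant /d/, so it assimilates in place to [n]. /lamdoedekoz/ → landoedekoz.
Rule 4 (final devoicing): /z/ is a voiced obstruent in word-final position, so it devoices to [s]. /landoedekoz/ → landoedekos.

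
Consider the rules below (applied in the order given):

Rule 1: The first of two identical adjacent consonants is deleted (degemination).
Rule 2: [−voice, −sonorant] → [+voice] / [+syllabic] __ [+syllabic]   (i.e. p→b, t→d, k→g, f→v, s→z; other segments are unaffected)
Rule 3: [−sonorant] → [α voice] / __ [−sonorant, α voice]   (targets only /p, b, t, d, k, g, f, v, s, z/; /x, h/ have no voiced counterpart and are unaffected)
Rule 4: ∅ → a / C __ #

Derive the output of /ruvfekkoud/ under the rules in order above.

Rule 1 (degemination): /kk/ is a geminate; the first /k/ deletes. /ruvfekkoud/ → ruvfekoud.
Rule 2 (intervocalic voicing): /k/ is a voiceless obstruent between vowels /e/ and /o/, so it voices to [g]. /ruvfekoud/ → ruvfegoud.
Rule 3 (regressive voicing assimilation): /v/ precedes the voiceless obstruent /f/, so it devoices to [f] by assimilation. /ruvfegoud/ → ruffegoud.
Rule 4 (final a-epenthesis): the form ends in the consonant /d/, so [a] is inserted word-finally. /ruffegoud/ → ruffegouda.

ruffegouda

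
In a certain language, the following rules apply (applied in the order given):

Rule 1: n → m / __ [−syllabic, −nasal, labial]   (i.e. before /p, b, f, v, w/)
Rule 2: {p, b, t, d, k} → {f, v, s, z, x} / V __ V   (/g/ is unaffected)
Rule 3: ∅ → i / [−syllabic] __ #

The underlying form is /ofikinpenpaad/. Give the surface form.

ofiximpempaadi

Rule 1 (nasal place assimilation): /n/ precedes the labial consonant /p/, so it assimilates in place to [m]. /n/ precedes the labial consonant /p/, so it assimilates in place to [m]. /ofikinpenpaad/ → ofikimpempaad.
Rule 2 (intervocalic spirantization): /k/ is a stop between vowels /i/ and /i/, so it spirantizes to the fricative [x]. /ofikimpempaad/ → ofiximpempaad.
Rule 3 (final i-epenthesis): the form ends in the consonant /d/, so [i] is inserted word-finally. /ofiximpempaad/ → ofiximpempaadi.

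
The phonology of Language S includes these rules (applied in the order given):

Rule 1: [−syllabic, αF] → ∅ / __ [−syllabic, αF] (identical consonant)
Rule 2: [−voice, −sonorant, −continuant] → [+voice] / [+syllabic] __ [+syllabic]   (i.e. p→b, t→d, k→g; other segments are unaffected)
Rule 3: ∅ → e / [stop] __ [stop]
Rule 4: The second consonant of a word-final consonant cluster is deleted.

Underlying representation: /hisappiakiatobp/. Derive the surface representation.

hisabiagiadobep

Rule 1 (degemination): /pp/ is a geminate; the first /p/ deletes. /hisappiakiatobp/ → hisapiakiatobp.
Rule 2 (intervocalic voicing): /p/ is a voiceless stop between vowels /a/ and /i/, so it voices to [b]. /k/ is a voiceless stop between vowels /a/ and /i/, so it voices to [g]. /t/ is a voiceless stop between vowels /a/ and /o/, so it voices to [d]. /hisapiakiatobp/ → hisabiagiadobp.
Rule 3 (stop-cluster e-epenthesis): /b/ and /p/ form a stop–stop cluster, so [e] is inserted between them. /hisabiagiadobp/ → hisabiagiadobep.
Rule 4 (final cluster simplification): no segment meets the environment; /hisabiagiadobep/ is unchanged.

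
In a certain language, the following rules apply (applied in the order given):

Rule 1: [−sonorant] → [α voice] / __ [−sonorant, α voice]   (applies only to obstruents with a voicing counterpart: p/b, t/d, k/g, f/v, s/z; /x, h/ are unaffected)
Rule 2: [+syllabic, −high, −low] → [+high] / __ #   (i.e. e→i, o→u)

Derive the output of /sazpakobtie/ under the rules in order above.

saspakoptii

Rule 1 (regressive voicing assimilation): /z/ precedes the voiceless obstruent /p/, so it devoices to [s] by assimilation. /b/ precedes the voiceless obstruent /t/, so it devoices to [p] by assimilation. /sazpakobtie/ → saspakoptie.
Rule 2 (final vowel raising): /e/ is a mid vowel in word-final position, so it raises to [i]. /saspakoptie/ → saspakoptii.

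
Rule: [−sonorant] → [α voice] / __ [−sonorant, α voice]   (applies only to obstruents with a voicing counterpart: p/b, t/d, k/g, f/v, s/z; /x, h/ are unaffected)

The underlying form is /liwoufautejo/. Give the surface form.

liwoufautejo

No segment of /liwoufautejo/ meets the structural description of the rule, so the form surfaces unchanged.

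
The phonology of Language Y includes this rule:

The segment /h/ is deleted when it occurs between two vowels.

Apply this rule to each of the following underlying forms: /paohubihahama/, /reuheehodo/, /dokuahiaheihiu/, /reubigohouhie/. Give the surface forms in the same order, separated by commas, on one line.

/paohubihahama/: /h/ occurs between vowels /o/ and /u/, so it deletes. /h/ occurs between vowels /i/ and /a/, so it deletes. /h/ occurs between vowels /a/ and /a/, so it deletes. → [paoubiaama].
/reuheehodo/: /h/ occurs between vowels /u/ and /e/, so it deletes. /h/ occurs between vowels /e/ and /o/, so it deletes. → [reueeodo].
/dokuahiaheihiu/: /h/ occurs between vowels /a/ and /i/, so it deletes. /h/ occurs between vowels /a/ and /e/, so it deletes. /h/ occurs between vowels /i/ and /i/, so it deletes. → [dokuaiaeiiu].
/reubigohouhie/: /h/ occurs between vowels /o/ and /o/, so it deletes. /h/ occurs between vowels /u/ and /i/, so it deletes. → [reubigoouie].

paoubiaama, reueeodo, dokuaiaeiiu, reubigoouie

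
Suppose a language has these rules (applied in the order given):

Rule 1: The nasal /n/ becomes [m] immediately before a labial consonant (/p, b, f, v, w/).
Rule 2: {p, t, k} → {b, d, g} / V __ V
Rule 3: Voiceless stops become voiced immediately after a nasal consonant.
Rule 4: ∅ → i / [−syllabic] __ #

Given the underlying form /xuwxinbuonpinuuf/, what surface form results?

Rule 1 (nasal place assimilation): /n/ precedes the labial consonant /b/, so it assimilates in place to [m]. /n/ precedes the labial consonant /p/, so it assimilates in place to [m]. /xuwxinbuonpinuuf/ → xuwximbuompinuuf.
Rule 2 (intervocalic voicing): no segment meets the environment; /xuwximbuompinuuf/ is unchanged.
Rule 3 (post-nasal voicing): /p/ is a voiceless stop immediately after the nasal /m/, so it voices to [b]. /xuwximbuompinuuf/ → xuwximbuombinuuf.
Rule 4 (final i-epenthesis): the form ends in the consonant /f/, so [i] is inserted word-finally. /xuwximbuombinuuf/ → xuwximbuombinuufi.

xuwximbuombinuufi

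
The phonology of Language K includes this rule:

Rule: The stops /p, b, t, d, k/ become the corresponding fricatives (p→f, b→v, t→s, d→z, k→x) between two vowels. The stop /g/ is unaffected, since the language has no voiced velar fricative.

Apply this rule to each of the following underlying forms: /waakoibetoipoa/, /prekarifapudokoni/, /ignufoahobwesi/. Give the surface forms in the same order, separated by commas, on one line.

/waakoibetoipoa/: /k/ is a stop between vowels /a/ and /o/, so it spirantizes to the fricative [x]. /b/ is a stop between vowels /i/ and /e/, so it spirantizes to the fricative [v]. /t/ is a stop between vowels /e/ and /o/, so it spirantizes to the fricative [s]. /p/ is a stop between vowels /i/ and /o/, so it spirantizes to the fricative [f]. → [waaxoivesoifoa].
/prekarifapudokoni/: /k/ is a stop between vowels /e/ and /a/, so it spirantizes to the fricative [x]. /p/ is a stop between vowels /a/ and /u/, so it spirantizes to the fricative [f]. /d/ is a stop between vowels /u/ and /o/, so it spirantizes to the fricative [z]. /k/ is a stop between vowels /o/ and /o/, so it spirantizes to the fricative [x]. → [prexarifafuzoxoni].
/ignufoahobwesi/: the rule's environment is not met; surfaces unchanged as [ignufoahobwesi].

waaxoivesoifoa, prexarifafuzoxoni, ignufoahobwesi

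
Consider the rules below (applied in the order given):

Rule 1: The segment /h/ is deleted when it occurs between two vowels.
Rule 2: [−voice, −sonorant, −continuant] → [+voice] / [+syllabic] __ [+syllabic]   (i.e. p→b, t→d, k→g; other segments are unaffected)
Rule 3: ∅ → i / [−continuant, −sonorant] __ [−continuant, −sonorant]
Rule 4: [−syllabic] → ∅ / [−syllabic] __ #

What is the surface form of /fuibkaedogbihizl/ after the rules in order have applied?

Rule 1 (intervocalic h-deletion): /h/ occurs between vowels /i/ and /i/, so it deletes. /fuibkaedogbihizl/ → fuibkaedogbiizl.
Rule 2 (intervocalic voicing): no segment meets the environment; /fuibkaedogbiizl/ is unchanged.
Rule 3 (stop-cluster i-epenthesis): /b/ and /k/ form a stop–stop cluster, so [i] is inserted between them. /g/ and /b/ form a stop–stop cluster, so [i] is inserted between them. /fuibkaedogbiizl/ → fuibikaedogibiizl.
Rule 4 (final cluster simplification): /l/ is the second consonant of a word-final cluster /zl/, so it deletes. /fuibikaedogibiizl/ → fuibikaedogibiiz.

fuibikaedogibiiz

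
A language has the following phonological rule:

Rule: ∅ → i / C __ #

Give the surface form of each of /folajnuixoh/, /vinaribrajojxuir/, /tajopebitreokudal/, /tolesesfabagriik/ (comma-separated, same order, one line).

/folajnuixoh/: the form ends in the consonant /h/, so [i] is inserted word-finally. → [folajnuixohi].
/vinaribrajojxuir/: the form ends in the consonant /r/, so [i] is inserted word-finally. → [vinaribrajojxuiri].
/tajopebitreokudal/: the form ends in the consonant /l/, so [i] is inserted word-finally. → [tajopebitreokudali].
/tolesesfabagriik/: the form ends in the consonant /k/, so [i] is inserted word-finally. → [tolesesfabagriiki].

folajnuixohi, vinaribrajojxuiri, tajopebitreokudali, tolesesfabagriiki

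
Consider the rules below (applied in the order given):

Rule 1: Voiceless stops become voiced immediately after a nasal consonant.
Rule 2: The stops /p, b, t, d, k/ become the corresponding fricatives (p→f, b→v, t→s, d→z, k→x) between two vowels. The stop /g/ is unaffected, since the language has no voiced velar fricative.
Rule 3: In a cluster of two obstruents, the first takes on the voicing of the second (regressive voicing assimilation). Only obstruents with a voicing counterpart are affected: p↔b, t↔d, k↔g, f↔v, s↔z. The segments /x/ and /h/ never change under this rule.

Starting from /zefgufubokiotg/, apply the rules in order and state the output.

zevgufuvoxiodg

Rule 1 (post-nasal voicing): no segment meets the environment; /zefgufubokiotg/ is unchanged.
Rule 2 (intervocalic spirantization): /b/ is a stop between vowels /u/ and /o/, so it spirantizes to the fricative [v]. /k/ is a stop between vowels /o/ and /i/, so it spirantizes to the fricative [x]. /zefgufubokiotg/ → zefgufuvoxiotg.
Rule 3 (regressive voicing assimilation): /f/ precedes the voiced obstruent /g/, so it voices to [v] by assimilation. /t/ precedes the voiced obstruent /g/, so it voices to [d] by assimilation. /zefgufuvoxiotg/ → zevgufuvoxiodg.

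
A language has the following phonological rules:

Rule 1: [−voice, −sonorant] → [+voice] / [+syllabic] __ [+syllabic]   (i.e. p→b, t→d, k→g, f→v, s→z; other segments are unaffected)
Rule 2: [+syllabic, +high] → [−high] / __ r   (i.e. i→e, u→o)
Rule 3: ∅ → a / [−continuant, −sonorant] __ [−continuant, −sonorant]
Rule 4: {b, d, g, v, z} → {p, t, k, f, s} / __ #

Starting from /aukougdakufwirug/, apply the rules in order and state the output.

Rule 1 (intervocalic voicing): /k/ is a voiceless obstruent between vowels /u/ and /o/, so it voices to [g]. /k/ is a voiceless obstruent between vowels /a/ and /u/, so it voices to [g]. /aukougdakufwirug/ → augougdagufwirug.
Rule 2 (pre-rhotic lowering): /i/ is a high vowel immediately before /r/, so it lowers to [e]. /augougdagufwirug/ → augougdagufwerug.
Rule 3 (stop-cluster a-epenthesis): /g/ and /d/ form a stop–stop cluster, so [a] is inserted between them. /augougdagufwerug/ → augougadagufwerug.
Rule 4 (final devoicing): /g/ is a voiced obstruent in word-final position, so it devoices to [k]. /augougadagufwerug/ → augougadagufweruk.

augougadagufweruk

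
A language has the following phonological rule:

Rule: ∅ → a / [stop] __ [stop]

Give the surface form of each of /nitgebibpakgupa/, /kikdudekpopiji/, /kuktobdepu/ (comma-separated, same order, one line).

/nitgebibpakgupa/: /t/ and /g/ form a stop–stop cluster, so [a] is inserted between them. /b/ and /p/ form a stop–stop cluster, so [a] is inserted between them. /k/ and /g/ form a stop–stop cluster, so [a] is inserted between them. → [nitagebibapakagupa].
/kikdudekpopiji/: /k/ and /d/ form a stop–stop cluster, so [a] is inserted between them. /k/ and /p/ form a stop–stop cluster, so [a] is inserted between them. → [kikadudekapopiji].
/kuktobdepu/: /k/ and /t/ form a stop–stop cluster, so [a] is inserted between them. /b/ and /d/ form a stop–stop cluster, so [a] is inserted between them. → [kukatobadepu].

nitagebibapakagupa, kikadudekapopiji, kukatobadepu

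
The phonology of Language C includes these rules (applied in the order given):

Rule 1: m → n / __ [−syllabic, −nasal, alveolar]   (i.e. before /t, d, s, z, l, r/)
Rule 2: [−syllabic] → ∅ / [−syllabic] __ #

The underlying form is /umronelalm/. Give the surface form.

unronelal

Rule 1 (nasal place assimilation): /m/ precedes the alveolar consonant /r/, so it assimilates in place to [n]. /umronelalm/ → unronelalm.
Rule 2 (final cluster simplification): /m/ is the second consonant of a word-final cluster /lm/, so it deletes. /unronelalm/ → unronelal.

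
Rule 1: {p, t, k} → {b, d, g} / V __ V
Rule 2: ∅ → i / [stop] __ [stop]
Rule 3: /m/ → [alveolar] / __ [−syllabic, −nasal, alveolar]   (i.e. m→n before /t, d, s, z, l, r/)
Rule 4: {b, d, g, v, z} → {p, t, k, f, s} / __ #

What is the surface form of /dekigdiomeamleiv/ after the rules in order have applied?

degigidiomeanleif

Rule 1 (intervocalic voicing): /k/ is a voiceless stop between vowels /e/ and /i/, so it voices to [g]. /dekigdiomeamleiv/ → degigdiomeamleiv.
Rule 2 (stop-cluster i-epenthesis): /g/ and /d/ form a stop–stop cluster, so [i] is inserted between them. /degigdiomeamleiv/ → degigidiomeamleiv.
Rule 3 (nasal place assimilation): /m/ precedes the alveolar consonant /l/, so it assimilates in place to [n]. /degigidiomeamleiv/ → degigidiomeanleiv.
Rule 4 (final devoicing): /v/ is a voiced obstruent in word-final position, so it devoices to [f]. /degigidiomeanleiv/ → degigidiomeanleif.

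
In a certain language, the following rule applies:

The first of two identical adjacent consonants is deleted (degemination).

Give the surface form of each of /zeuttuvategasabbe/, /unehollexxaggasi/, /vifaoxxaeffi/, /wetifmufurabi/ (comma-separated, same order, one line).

zeutuvategasabe, uneholexagasi, vifaoxaefi, wetifmufurabi

/zeuttuvategasabbe/: /tt/ is a geminate; the first /t/ deletes. /bb/ is a geminate; the first /b/ deletes. → [zeutuvategasabe].
/unehollexxaggasi/: /ll/ is a geminate; the first /l/ deletes. /xx/ is a geminate; the first /x/ deletes. /gg/ is a geminate; the first /g/ deletes. → [uneholexagasi].
/vifaoxxaeffi/: /xx/ is a geminate; the first /x/ deletes. /ff/ is a geminate; the first /f/ deletes. → [vifaoxaefi].
/wetifmufurabi/: the rule's environment is not met; surfaces unchanged as [wetifmufurabi].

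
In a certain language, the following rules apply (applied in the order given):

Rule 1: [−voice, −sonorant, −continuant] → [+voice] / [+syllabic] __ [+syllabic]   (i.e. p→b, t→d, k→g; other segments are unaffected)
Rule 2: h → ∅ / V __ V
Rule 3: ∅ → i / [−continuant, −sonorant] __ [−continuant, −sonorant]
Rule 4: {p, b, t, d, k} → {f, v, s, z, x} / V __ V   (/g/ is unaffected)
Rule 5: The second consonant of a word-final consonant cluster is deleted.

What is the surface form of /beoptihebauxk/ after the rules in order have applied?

Rule 1 (intervocalic voicing): no segment meets the environment; /beoptihebauxk/ is unchanged.
Rule 2 (intervocalic h-deletion): /h/ occurs between vowels /i/ and /e/, so it deletes. /beoptihebauxk/ → beoptiebauxk.
Rule 3 (stop-cluster i-epenthesis): /p/ and /t/ form a stop–stop cluster, so [i] is inserted between them. /beoptiebauxk/ → beopitiebauxk.
Rule 4 (intervocalic spirantization): /p/ is a stop between vowels /o/ and /i/, so it spirantizes to the fricative [f]. /t/ is a stop between vowels /i/ and /i/, so it spirantizes to the fricative [s]. /b/ is a stop between vowels /e/ and /a/, so it spirantizes to the fricative [v]. /beopitiebauxk/ → beofisievauxk.
Rule 5 (final cluster simplification): /k/ is the second consonant of a word-final cluster /xk/, so it deletes. /beofisievauxk/ → beofisievaux.

beofisievaux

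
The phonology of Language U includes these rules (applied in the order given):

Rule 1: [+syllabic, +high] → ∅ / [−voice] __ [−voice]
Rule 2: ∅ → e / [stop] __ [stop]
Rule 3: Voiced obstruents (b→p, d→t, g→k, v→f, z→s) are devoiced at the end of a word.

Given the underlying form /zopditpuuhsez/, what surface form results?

Rule 1 (high vowel syncope): no segment meets the environment; /zopditpuuhsez/ is unchanged.
Rule 2 (stop-cluster e-epenthesis): /p/ and /d/ form a stop–stop cluster, so [e] is inserted between them. /t/ and /p/ form a stop–stop cluster, so [e] is inserted between them. /zopditpuuhsez/ → zopeditepuuhsez.
Rule 3 (final devoicing): /z/ is a voiced obstruent in word-final position, so it devoices to [s]. /zopeditepuuhsez/ → zopeditepuuhses.

zopeditepuuhses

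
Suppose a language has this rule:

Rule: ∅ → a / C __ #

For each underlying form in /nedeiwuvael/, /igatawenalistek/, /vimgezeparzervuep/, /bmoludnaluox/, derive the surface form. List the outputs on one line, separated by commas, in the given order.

/nedeiwuvael/: the form ends in the consonant /l/, so [a] is inserted word-finally. → [nedeiwuvaela].
/igatawenalistek/: the form ends in the consonant /k/, so [a] is inserted word-finally. → [igatawenalisteka].
/vimgezeparzervuep/: the form ends in the consonant /p/, so [a] is inserted word-finally. → [vimgezeparzervuepa].
/bmoludnaluox/: the form ends in the consonant /x/, so [a] is inserted word-finally. → [bmoludnaluoxa].

nedeiwuvaela, igatawenalisteka, vimgezeparzervuepa, bmoludnaluoxa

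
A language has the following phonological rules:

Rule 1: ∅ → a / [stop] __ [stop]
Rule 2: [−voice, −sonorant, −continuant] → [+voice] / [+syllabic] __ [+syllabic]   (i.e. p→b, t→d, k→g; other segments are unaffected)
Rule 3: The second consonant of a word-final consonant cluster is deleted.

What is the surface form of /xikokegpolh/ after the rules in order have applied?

xigogegabol

Rule 1 (stop-cluster a-epenthesis): /g/ and /p/ form a stop–stop cluster, so [a] is inserted between them. /xikokegpolh/ → xikokegapolh.
Rule 2 (intervocalic voicing): /k/ is a voiceless stop between vowels /i/ and /o/, so it voices to [g]. /k/ is a voiceless stop between vowels /o/ and /e/, so it voices to [g]. /p/ is a voiceless stop between vowels /a/ and /o/, so it voices to [b]. /xikokegapolh/ → xigogegabolh.
Rule 3 (final cluster simplification): /h/ is the second consonant of a word-final cluster /lh/, so it deletes. /xigogegabolh/ → xigogegabol.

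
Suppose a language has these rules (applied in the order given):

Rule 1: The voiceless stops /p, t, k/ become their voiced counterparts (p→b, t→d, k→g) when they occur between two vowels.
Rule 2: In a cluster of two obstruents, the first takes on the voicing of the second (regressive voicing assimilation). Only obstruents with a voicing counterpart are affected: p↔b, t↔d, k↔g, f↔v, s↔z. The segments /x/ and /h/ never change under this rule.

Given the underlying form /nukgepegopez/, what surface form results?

Rule 1 (intervocalic voicing): /p/ is a voiceless stop between vowels /e/ and /e/, so it voices to [b]. /p/ is a voiceless stop between vowels /o/ and /e/, so it voices to [b]. /nukgepegopez/ → nukgebegobez.
Rule 2 (regressive voicing assimilation): /k/ precedes the voiced obstruent /g/, so it voices to [g] by assimilation. /nukgebegobez/ → nuggebegobez.

nuggebegobez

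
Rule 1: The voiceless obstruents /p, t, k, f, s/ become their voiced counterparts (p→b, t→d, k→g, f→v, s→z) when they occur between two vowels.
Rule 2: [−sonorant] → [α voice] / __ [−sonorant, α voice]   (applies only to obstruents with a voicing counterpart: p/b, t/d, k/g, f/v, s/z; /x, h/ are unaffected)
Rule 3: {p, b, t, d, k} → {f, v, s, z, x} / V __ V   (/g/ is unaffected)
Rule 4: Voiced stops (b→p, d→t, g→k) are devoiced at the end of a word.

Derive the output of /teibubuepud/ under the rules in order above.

teivuvuevut

Rule 1 (intervocalic voicing): /p/ is a voiceless obstruent between vowels /e/ and /u/, so it voices to [b]. /teibubuepud/ → teibubuebud.
Rule 2 (regressive voicing assimilation): no segment meets the environment; /teibubuebud/ is unchanged.
Rule 3 (intervocalic spirantization): /b/ is a stop between vowels /i/ and /u/, so it spirantizes to the fricative [v]. /b/ is a stop between vowels /u/ and /u/, so it spirantizes to the fricative [v]. /b/ is a stop between vowels /e/ and /u/, so it spirantizes to the fricative [v]. /teibubuebud/ → teivuvuevud.
Rule 4 (final devoicing): /d/ is a voiced stop in word-final position, so it devoices to [t]. /teivuvuevud/ → teivuvuevut.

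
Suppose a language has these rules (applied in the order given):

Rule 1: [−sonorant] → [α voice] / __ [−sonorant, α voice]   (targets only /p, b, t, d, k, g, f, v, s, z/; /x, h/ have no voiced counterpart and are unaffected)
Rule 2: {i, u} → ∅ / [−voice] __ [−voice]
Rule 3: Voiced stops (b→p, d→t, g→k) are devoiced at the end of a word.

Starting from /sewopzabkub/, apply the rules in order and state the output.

Rule 1 (regressive voicing assimilation): /p/ precedes the voiced obstruent /z/, so it voices to [b] by assimilation. /b/ precedes the voiceless obstruent /k/, so it devoices to [p] by assimilation. /sewopzabkub/ → sewobzapkub.
Rule 2 (high vowel syncope): no segment meets the environment; /sewobzapkub/ is unchanged.
Rule 3 (final devoicing): /b/ is a voiced stop in word-final position, so it devoices to [p]. /sewobzapkub/ → sewobzapkup.

sewobzapkup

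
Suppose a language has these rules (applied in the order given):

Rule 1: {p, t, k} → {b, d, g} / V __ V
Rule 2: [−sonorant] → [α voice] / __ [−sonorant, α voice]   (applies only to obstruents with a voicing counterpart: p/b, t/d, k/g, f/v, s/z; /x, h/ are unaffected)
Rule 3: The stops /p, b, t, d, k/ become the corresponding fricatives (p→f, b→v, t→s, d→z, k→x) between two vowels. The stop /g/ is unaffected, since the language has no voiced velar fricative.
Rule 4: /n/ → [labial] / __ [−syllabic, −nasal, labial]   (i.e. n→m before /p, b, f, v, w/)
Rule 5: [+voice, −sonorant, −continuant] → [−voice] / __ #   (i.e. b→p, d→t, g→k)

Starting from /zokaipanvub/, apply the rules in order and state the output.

zogaivamvup

Rule 1 (intervocalic voicing): /k/ is a voiceless stop between vowels /o/ and /a/, so it voices to [g]. /p/ is a voiceless stop between vowels /i/ and /a/, so it voices to [b]. /zokaipanvub/ → zogaibanvub.
Rule 2 (regressive voicing assimilation): no segment meets the environment; /zogaibanvub/ is unchanged.
Rule 3 (intervocalic spirantization): /b/ is a stop between vowels /i/ and /a/, so it spirantizes to the fricative [v]. /zogaibanvub/ → zogaivanvub.
Rule 4 (nasal place assimilation): /n/ precedes the labial consonant /v/, so it assimilates in place to [m]. /zogaivanvub/ → zogaivamvub.
Rule 5 (final devoicing): /b/ is a voiced stop in word-final position, so it devoices to [p]. /zogaivamvub/ → zogaivamvup.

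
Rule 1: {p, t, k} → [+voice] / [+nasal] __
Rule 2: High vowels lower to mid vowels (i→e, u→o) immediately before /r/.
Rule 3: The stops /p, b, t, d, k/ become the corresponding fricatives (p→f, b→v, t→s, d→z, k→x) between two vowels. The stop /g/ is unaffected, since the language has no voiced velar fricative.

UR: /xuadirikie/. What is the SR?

Rule 1 (post-nasal voicing): no segment meets the environment; /xuadirikie/ is unchanged.
Rule 2 (pre-rhotic lowering): /i/ is a high vowel immediately before /r/, so it lowers to [e]. /xuadirikie/ → xuaderikie.
Rule 3 (intervocalic spirantization): /d/ is a stop between vowels /a/ and /e/, so it spirantizes to the fricative [z]. /k/ is a stop between vowels /i/ and /i/, so it spirantizes to the fricative [x]. /xuaderikie/ → xuazerixie.

xuazerixie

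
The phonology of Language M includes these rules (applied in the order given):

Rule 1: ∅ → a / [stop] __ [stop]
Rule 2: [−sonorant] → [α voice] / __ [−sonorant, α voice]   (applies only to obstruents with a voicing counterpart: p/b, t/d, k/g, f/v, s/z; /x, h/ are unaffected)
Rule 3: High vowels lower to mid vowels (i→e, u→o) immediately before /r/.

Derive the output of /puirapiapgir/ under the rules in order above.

Rule 1 (stop-cluster a-epenthesis): /p/ and /g/ form a stop–stop cluster, so [a] is inserted between them. /puirapiapgir/ → puirapiapagir.
Rule 2 (regressive voicing assimilation): no segment meets the environment; /puirapiapagir/ is unchanged.
Rule 3 (pre-rhotic lowering): /i/ is a high vowel immediately before /r/, so it lowers to [e]. /i/ is a high vowel immediately before /r/, so it lowers to [e]. /puirapiapagir/ → puerapiapager.

puerapiapager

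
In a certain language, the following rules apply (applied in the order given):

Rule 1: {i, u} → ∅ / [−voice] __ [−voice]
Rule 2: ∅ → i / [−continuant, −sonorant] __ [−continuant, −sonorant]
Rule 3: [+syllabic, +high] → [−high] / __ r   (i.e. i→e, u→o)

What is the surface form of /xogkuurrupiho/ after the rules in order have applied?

xogikuorrupho

Rule 1 (high vowel syncope): /i/ is a high vowel flanked by voiceless consonants /p/ and /h/, so it deletes. /xogkuurrupiho/ → xogkuurrupho.
Rule 2 (stop-cluster i-epenthesis): /g/ and /k/ form a stop–stop cluster, so [i] is inserted between them. /xogkuurrupho/ → xogikuurrupho.
Rule 3 (pre-rhotic lowering): /u/ is a high vowel immediately before /r/, so it lowers to [o]. /xogikuurrupho/ → xogikuorrupho.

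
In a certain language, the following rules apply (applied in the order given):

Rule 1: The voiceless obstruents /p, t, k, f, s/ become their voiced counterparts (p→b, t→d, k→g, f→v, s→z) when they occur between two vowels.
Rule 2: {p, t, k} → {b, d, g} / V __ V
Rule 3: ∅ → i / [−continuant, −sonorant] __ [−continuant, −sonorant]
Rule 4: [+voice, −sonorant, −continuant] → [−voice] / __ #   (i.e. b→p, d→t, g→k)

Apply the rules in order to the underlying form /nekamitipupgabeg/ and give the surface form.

Rule 1 (intervocalic voicing): /k/ is a voiceless obstruent between vowels /e/ and /a/, so it voices to [g]. /t/ is a voiceless obstruent between vowels /i/ and /i/, so it voices to [d]. /p/ is a voiceless obstruent between vowels /i/ and /u/, so it voices to [b]. /nekamitipupgabeg/ → negamidibupgabeg.
Rule 2 (intervocalic voicing): no segment meets the environment; /negamidibupgabeg/ is unchanged.
Rule 3 (stop-cluster i-epenthesis): /p/ and /g/ form a stop–stop cluster, so [i] is inserted between them. /negamidibupgabeg/ → negamidibupigabeg.
Rule 4 (final devoicing): /g/ is a voiced stop in word-final position, so it devoices to [k]. /negamidibupigabeg/ → negamidibupigabek.

negamidibupigabek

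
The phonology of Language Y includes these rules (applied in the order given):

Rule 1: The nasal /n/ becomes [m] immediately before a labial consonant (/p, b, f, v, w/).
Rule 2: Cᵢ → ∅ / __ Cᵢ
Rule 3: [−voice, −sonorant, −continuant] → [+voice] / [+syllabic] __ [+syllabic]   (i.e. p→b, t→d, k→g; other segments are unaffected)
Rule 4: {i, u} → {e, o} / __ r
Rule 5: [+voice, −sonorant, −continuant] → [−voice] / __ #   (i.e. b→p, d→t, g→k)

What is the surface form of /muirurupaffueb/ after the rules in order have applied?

Rule 1 (nasal place assimilation): no segment meets the environment; /muirurupaffueb/ is unchanged.
Rule 2 (degemination): /ff/ is a geminate; the first /f/ deletes. /muirurupaffueb/ → muirurupafueb.
Rule 3 (intervocalic voicing): /p/ is a voiceless stop between vowels /u/ and /a/, so it voices to [b]. /muirurupafueb/ → muirurubafueb.
Rule 4 (pre-rhotic lowering): /i/ is a high vowel immediately before /r/, so it lowers to [e]. /u/ is a high vowel immediately before /r/, so it lowers to [o]. /muirurubafueb/ → muerorubafueb.
Rule 5 (final devoicing): /b/ is a voiced stop in word-final position, so it devoices to [p]. /muerorubafueb/ → muerorubafuep.

muerorubafuep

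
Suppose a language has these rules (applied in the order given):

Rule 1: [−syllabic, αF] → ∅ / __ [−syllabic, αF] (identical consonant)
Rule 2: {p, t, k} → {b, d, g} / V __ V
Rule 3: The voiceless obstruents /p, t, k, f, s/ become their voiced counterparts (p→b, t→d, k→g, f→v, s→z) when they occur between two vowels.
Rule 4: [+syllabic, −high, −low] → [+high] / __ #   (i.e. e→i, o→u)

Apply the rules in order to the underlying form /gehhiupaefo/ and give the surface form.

gehiubaevu

Rule 1 (degemination): /hh/ is a geminate; the first /h/ deletes. /gehhiupaefo/ → gehiupaefo.
Rule 2 (intervocalic voicing): /p/ is a voiceless stop between vowels /u/ and /a/, so it voices to [b]. /gehiupaefo/ → gehiubaefo.
Rule 3 (intervocalic voicing): /f/ is a voiceless obstruent between vowels /e/ and /o/, so it voices to [v]. /gehiubaefo/ → gehiubaevo.
Rule 4 (final vowel raising): /o/ is a mid vowel in word-final position, so it raises to [u]. /gehiubaevo/ → gehiubaevu.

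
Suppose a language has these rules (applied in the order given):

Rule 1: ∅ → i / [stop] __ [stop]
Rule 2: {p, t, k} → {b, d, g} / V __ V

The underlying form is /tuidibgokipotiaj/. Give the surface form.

tuidibigogibodiaj

Rule 1 (stop-cluster i-epenthesis): /b/ and /g/ form a stop–stop cluster, so [i] is inserted between them. /tuidibgokipotiaj/ → tuidibigokipotiaj.
Rule 2 (intervocalic voicing): /k/ is a voiceless stop between vowels /o/ and /i/, so it voices to [g]. /p/ is a voiceless stop between vowels /i/ and /o/, so it voices to [b]. /t/ is a voiceless stop between vowels /o/ and /i/, so it voices to [d]. /tuidibigokipotiaj/ → tuidibigogibodiaj.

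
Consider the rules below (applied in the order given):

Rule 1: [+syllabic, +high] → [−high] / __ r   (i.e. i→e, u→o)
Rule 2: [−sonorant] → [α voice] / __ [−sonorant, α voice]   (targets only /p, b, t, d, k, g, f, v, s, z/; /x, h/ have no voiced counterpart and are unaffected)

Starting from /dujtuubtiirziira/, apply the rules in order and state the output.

Rule 1 (pre-rhotic lowering): /i/ is a high vowel immediately before /r/, so it lowers to [e]. /i/ is a high vowel immediately before /r/, so it lowers to [e]. /dujtuubtiirziira/ → dujtuubtierziera.
Rule 2 (regressive voicing assimilation): /b/ precedes the voiceless obstruent /t/, so it devoices to [p] by assimilation. /dujtuubtierziera/ → dujtuuptierziera.

dujtuuptierziera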